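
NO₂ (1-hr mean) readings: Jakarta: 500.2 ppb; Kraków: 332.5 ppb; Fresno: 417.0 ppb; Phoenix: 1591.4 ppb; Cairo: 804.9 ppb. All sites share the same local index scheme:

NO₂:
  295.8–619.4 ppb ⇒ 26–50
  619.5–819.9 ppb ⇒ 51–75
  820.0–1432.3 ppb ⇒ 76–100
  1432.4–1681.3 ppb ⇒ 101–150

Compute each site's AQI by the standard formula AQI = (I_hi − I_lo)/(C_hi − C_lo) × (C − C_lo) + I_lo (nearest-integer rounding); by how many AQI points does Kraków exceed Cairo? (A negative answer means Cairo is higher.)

-44

Jakarta 500.2: bracket 295.8–619.4 → index 26–50; slope 24/323.6, offset 204.4.
AQI = 26 + 24/323.6·204.4 ≈ 41.16 ⇒ 41.
Kraków: row 295.8–619.4 (AQI 26–50). (50−26)·(332.5−295.8)/(619.4−295.8) + 26 = 24·36.7/323.6 + 26 ≈ 28.72 → 29.
Fresno: row 295.8–619.4 (AQI 26–50). (50−26)·(417.0−295.8)/(619.4−295.8) + 26 = 24·121.2/323.6 + 26 ≈ 34.99 → 35.
Phoenix 1591.4: bracket 1432.4–1681.3 → index 101–150; slope 49/248.9, offset 159.0.
AQI = 101 + 49/248.9·159.0 ≈ 132.30 ⇒ 132.
Cairo: 804.9 lies in 619.5–819.9, so I_lo=51, I_hi=75, C_lo=619.5, C_hi=819.9.
(75−51)/(819.9−619.5) × (804.9−619.5) + 51 = 24/200.4 × 185.4 + 51 ≈ 73.20 → 73.
AQIs: Jakarta=41, Kraków=29, Fresno=35, Phoenix=132, Cairo=73. Kraków (29) − Cairo (73) = -44.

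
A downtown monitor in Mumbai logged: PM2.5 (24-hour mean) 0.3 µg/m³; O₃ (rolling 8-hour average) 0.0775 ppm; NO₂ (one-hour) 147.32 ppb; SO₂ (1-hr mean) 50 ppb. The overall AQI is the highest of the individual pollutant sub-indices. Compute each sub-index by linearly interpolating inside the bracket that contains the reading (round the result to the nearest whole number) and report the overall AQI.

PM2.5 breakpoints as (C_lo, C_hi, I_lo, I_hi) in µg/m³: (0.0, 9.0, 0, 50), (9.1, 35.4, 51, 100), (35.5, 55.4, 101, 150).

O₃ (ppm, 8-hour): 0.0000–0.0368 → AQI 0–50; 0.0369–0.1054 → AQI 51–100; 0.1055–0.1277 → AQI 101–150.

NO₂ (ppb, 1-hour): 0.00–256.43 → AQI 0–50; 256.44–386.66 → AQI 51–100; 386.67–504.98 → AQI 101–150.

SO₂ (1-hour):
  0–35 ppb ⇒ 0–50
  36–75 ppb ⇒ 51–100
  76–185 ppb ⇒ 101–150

PM2.5: 0.3 ∈ [0.0, 9.0] ↔ index [0, 50].
0 + (0.3−0.0)·(50−0)/(9.0−0.0) = 0 + 0.3·50/9.0 ≈ 1.67, so AQI = 2.
O₃: 0.0775 lies in 0.0369–0.1054, so I_lo=51, I_hi=100, C_lo=0.0369, C_hi=0.1054.
(100−51)/(0.1054−0.0369) × (0.0775−0.0369) + 51 = 49/0.0685 × 0.0406 + 51 ≈ 80.04 → 80.
NO₂: 147.32 lies in 0.00–256.43, so I_lo=0, I_hi=50, C_lo=0.00, C_hi=256.43.
(50−0)/(256.43−0.00) × (147.32−0.00) + 0 = 50/256.43 × 147.32 + 0 ≈ 28.73 → 29.
SO₂ 50: bracket 36–75 → index 51–100; slope 49/39, offset 14.
AQI = 51 + 49/39·14 ≈ 68.59 ⇒ 69.
Sub-indices: PM2.5→2, O₃→80, NO₂→29, SO₂→69. Overall AQI = max = 80; dominant pollutant is O₃.

80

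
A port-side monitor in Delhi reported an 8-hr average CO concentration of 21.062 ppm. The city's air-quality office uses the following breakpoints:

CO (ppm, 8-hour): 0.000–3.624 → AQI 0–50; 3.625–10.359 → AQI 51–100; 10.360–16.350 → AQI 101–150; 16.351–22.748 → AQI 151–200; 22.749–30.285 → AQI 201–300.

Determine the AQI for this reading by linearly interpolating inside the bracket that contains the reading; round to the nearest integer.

CO: row 16.351–22.748 (AQI 151–200). (200−151)·(21.062−16.351)/(22.748−16.351) + 151 = 49·4.711/6.397 + 151 ≈ 187.09 → 187.

187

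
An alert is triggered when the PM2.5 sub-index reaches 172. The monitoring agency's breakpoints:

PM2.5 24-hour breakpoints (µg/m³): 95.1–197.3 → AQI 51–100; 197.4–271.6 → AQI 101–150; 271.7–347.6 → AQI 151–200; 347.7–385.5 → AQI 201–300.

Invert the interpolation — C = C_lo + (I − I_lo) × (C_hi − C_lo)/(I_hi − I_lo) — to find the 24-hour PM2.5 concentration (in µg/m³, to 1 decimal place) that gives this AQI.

304.2

AQI 172 lies in the 151–200 band, which corresponds to 271.7–347.6 µg/m³.
C = 271.7 + (172−151)×(347.6−271.7)/(200−151) = 271.7 + 21×75.9/49 ≈ 304.229 µg/m³ → 304.2 µg/m³ to 1 dp.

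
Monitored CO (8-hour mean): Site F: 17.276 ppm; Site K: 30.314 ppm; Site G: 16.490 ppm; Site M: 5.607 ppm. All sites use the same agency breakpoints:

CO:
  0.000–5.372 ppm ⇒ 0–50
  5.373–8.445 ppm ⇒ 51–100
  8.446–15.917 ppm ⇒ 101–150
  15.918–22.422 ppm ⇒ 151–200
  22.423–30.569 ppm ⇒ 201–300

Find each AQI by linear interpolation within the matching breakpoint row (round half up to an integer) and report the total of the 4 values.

Site F: row 15.918–22.422 (AQI 151–200). (200−151)·(17.276−15.918)/(22.422−15.918) + 151 = 49·1.358/6.504 + 151 ≈ 161.23 → 161.
Site K: 30.314 ∈ [22.423, 30.569] ↔ index [201, 300].
201 + (30.314−22.423)·(300−201)/(30.569−22.423) = 201 + 7.891·99/8.146 ≈ 296.90, so AQI = 297.
Site G: 16.490 lies in 15.918–22.422, so I_lo=151, I_hi=200, C_lo=15.918, C_hi=22.422.
(200−151)/(22.422−15.918) × (16.490−15.918) + 151 = 49/6.504 × 0.572 + 151 ≈ 155.31 → 155.
Site M: row 5.373–8.445 (AQI 51–100). (100−51)·(5.607−5.373)/(8.445−5.373) + 51 = 49·0.234/3.072 + 51 ≈ 54.73 → 55.
AQIs: Site F=161, Site K=297, Site G=155, Site M=55. Sum = 161 + 297 + 155 + 55 = 668.

668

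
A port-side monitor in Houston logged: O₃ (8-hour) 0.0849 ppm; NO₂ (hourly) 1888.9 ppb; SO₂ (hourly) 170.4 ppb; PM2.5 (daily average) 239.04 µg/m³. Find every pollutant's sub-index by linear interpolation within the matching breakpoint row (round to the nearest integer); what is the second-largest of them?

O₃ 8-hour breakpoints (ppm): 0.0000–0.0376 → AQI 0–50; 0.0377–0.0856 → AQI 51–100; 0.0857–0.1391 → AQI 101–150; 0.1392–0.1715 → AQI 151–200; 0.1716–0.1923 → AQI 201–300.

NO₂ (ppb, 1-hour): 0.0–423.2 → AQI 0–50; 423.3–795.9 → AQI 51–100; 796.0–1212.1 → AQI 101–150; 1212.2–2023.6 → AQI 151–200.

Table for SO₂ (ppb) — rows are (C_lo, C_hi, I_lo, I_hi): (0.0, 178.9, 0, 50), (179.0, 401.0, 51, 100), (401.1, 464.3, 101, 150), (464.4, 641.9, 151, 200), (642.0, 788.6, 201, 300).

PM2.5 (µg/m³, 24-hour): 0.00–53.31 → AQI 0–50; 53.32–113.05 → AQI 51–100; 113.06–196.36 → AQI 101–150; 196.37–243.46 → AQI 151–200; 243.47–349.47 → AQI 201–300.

O₃: 0.0849 ∈ [0.0377, 0.0856] ↔ index [51, 100].
51 + (0.0849−0.0377)·(100−51)/(0.0856−0.0377) = 51 + 0.0472·49/0.0479 ≈ 99.28, so AQI = 99.
NO₂: 1888.9 lies in 1212.2–2023.6, so I_lo=151, I_hi=200, C_lo=1212.2, C_hi=2023.6.
(200−151)/(2023.6−1212.2) × (1888.9−1212.2) + 151 = 49/811.4 × 676.7 + 151 ≈ 191.87 → 192.
SO₂ 170.4: bracket 0.0–178.9 → index 0–50; slope 50/178.9, offset 170.4.
AQI = 0 + 50/178.9·170.4 ≈ 47.62 ⇒ 48.
PM2.5: 239.04 ∈ [196.37, 243.46] ↔ index [151, 200].
151 + (239.04−196.37)·(200−151)/(243.46−196.37) = 151 + 42.67·49/47.09 ≈ 195.40, so AQI = 195.
Sub-indices: O₃→99, NO₂→192, SO₂→48, PM2.5→195. Ranked high→low: 195, 192, 99, 48. Second-highest sub-index = 192.

192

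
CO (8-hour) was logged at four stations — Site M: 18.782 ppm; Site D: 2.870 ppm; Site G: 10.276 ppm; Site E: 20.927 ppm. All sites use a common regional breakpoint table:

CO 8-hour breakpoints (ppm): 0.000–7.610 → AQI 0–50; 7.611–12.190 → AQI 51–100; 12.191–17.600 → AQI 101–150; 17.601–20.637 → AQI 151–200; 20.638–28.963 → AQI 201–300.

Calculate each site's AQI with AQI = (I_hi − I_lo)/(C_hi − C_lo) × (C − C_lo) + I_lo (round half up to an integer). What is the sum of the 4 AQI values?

473

Site M: 18.782 ∈ [17.601, 20.637] ↔ index [151, 200].
151 + (18.782−17.601)·(200−151)/(20.637−17.601) = 151 + 1.181·49/3.036 ≈ 170.06, so AQI = 170.
Site D: 2.870 ∈ [0.000, 7.610] ↔ index [0, 50].
0 + (2.870−0.000)·(50−0)/(7.610−0.000) = 0 + 2.870·50/7.610 ≈ 18.86, so AQI = 19.
Site G: 10.276 lies in 7.611–12.190, so I_lo=51, I_hi=100, C_lo=7.611, C_hi=12.190.
(100−51)/(12.190−7.611) × (10.276−7.611) + 51 = 49/4.579 × 2.665 + 51 ≈ 79.52 → 80.
Site E 20.927: bracket 20.638–28.963 → index 201–300; slope 99/8.325, offset 0.289.
AQI = 201 + 99/8.325·0.289 ≈ 204.44 ⇒ 204.
AQIs: Site M=170, Site D=19, Site G=80, Site E=204. Sum = 170 + 19 + 80 + 204 = 473.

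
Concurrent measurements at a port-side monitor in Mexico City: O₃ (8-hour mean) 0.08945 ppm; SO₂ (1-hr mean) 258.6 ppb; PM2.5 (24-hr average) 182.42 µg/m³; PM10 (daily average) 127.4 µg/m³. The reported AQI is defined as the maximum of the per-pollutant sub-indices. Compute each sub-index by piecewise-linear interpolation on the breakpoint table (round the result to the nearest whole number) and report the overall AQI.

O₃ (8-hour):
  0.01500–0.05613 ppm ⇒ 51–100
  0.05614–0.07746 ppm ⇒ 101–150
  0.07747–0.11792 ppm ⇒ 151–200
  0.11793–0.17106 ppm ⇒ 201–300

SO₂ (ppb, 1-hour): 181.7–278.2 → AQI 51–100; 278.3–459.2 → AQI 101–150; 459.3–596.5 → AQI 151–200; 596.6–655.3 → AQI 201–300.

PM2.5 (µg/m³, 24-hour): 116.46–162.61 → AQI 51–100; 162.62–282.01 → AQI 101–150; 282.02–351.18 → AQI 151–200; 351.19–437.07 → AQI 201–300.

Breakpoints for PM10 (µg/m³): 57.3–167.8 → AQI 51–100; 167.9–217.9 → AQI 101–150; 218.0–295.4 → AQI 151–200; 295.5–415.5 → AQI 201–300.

166

O₃: 0.08945 ∈ [0.07747, 0.11792] ↔ index [151, 200].
151 + (0.08945−0.07747)·(200−151)/(0.11792−0.07747) = 151 + 0.01198·49/0.04045 ≈ 165.51, so AQI = 166.
SO₂: 258.6 ∈ [181.7, 278.2] ↔ index [51, 100].
51 + (258.6−181.7)·(100−51)/(278.2−181.7) = 51 + 76.9·49/96.5 ≈ 90.05, so AQI = 90.
PM2.5 182.42: bracket 162.62–282.01 → index 101–150; slope 49/119.39, offset 19.80.
AQI = 101 + 49/119.39·19.80 ≈ 109.13 ⇒ 109.
PM10: 127.4 lies in 57.3–167.8, so I_lo=51, I_hi=100, C_lo=57.3, C_hi=167.8.
(100−51)/(167.8−57.3) × (127.4−57.3) + 51 = 49/110.5 × 70.1 + 51 ≈ 82.09 → 82.
Sub-indices: O₃→166, SO₂→90, PM2.5→109, PM10→82. Overall AQI = max = 166; dominant pollutant is O₃.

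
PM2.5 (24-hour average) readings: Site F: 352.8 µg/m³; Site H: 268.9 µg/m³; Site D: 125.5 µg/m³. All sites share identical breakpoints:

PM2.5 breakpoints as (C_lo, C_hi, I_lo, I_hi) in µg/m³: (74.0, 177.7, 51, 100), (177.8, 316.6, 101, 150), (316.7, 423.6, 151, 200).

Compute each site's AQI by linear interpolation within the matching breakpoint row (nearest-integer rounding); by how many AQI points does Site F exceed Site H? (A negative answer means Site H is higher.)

35

Site F: 352.8 lies in 316.7–423.6, so I_lo=151, I_hi=200, C_lo=316.7, C_hi=423.6.
(200−151)/(423.6−316.7) × (352.8−316.7) + 151 = 49/106.9 × 36.1 + 151 ≈ 167.55 → 168.
Site H: 268.9 lies in 177.8–316.6, so I_lo=101, I_hi=150, C_lo=177.8, C_hi=316.6.
(150−101)/(316.6−177.8) × (268.9−177.8) + 101 = 49/138.8 × 91.1 + 101 ≈ 133.16 → 133.
Site D: row 74.0–177.7 (AQI 51–100). (100−51)·(125.5−74.0)/(177.7−74.0) + 51 = 49·51.5/103.7 + 51 ≈ 75.33 → 75.
AQIs: Site F=168, Site H=133, Site D=75. Site F (168) − Site H (133) = 35.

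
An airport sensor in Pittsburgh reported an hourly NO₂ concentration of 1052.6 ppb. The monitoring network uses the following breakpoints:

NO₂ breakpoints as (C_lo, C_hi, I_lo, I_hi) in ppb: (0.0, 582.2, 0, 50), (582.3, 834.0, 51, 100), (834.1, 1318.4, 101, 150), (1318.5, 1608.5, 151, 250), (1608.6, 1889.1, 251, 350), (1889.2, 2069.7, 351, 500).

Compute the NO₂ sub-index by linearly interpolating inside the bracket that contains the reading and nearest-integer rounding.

NO₂ 1052.6: bracket 834.1–1318.4 → index 101–150; slope 49/484.3, offset 218.5.
AQI = 101 + 49/484.3·218.5 ≈ 123.11 ⇒ 123.

123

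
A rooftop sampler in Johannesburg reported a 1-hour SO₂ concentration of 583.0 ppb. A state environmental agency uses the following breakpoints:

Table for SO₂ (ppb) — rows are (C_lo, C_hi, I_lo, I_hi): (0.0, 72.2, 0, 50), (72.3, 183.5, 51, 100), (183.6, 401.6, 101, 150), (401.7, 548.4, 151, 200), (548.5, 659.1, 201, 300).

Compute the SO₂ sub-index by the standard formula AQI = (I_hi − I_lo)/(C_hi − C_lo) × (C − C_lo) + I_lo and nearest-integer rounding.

SO₂: 583.0 lies in 548.5–659.1, so I_lo=201, I_hi=300, C_lo=548.5, C_hi=659.1.
(300−201)/(659.1−548.5) × (583.0−548.5) + 201 = 99/110.6 × 34.5 + 201 ≈ 231.88 → 232.

232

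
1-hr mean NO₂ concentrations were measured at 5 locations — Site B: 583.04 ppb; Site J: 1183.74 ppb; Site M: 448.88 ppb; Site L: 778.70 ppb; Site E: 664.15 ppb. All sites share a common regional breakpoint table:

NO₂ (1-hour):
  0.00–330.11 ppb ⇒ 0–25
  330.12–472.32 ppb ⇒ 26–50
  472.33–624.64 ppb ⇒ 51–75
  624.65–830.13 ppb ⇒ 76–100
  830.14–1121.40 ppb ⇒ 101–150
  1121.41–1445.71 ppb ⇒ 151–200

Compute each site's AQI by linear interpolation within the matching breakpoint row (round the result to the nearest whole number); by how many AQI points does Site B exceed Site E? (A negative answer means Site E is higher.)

-13

Site B: 583.04 lies in 472.33–624.64, so I_lo=51, I_hi=75, C_lo=472.33, C_hi=624.64.
(75−51)/(624.64−472.33) × (583.04−472.33) + 51 = 24/152.31 × 110.71 + 51 ≈ 68.44 → 68.
Site J: 1183.74 ∈ [1121.41, 1445.71] ↔ index [151, 200].
151 + (1183.74−1121.41)·(200−151)/(1445.71−1121.41) = 151 + 62.33·49/324.30 ≈ 160.42, so AQI = 160.
Site M: 448.88 lies in 330.12–472.32, so I_lo=26, I_hi=50, C_lo=330.12, C_hi=472.32.
(50−26)/(472.32−330.12) × (448.88−330.12) + 26 = 24/142.20 × 118.76 + 26 ≈ 46.04 → 46.
Site L: 778.70 ∈ [624.65, 830.13] ↔ index [76, 100].
76 + (778.70−624.65)·(100−76)/(830.13−624.65) = 76 + 154.05·24/205.48 ≈ 93.99, so AQI = 94.
Site E: 664.15 ∈ [624.65, 830.13] ↔ index [76, 100].
76 + (664.15−624.65)·(100−76)/(830.13−624.65) = 76 + 39.50·24/205.48 ≈ 80.61, so AQI = 81.
AQIs: Site B=68, Site J=160, Site M=46, Site L=94, Site E=81. Site B (68) − Site E (81) = -13.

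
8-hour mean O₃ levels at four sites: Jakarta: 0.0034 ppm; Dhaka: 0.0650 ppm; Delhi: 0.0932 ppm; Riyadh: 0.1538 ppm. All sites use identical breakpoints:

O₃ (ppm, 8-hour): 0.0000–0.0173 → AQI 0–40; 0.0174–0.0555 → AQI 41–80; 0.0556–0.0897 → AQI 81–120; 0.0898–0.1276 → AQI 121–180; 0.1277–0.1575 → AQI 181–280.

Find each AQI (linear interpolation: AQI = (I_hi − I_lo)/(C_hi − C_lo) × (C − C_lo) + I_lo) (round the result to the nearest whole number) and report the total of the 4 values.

494

Jakarta: 0.0034 ∈ [0.0000, 0.0173] ↔ index [0, 40].
0 + (0.0034−0.0000)·(40−0)/(0.0173−0.0000) = 0 + 0.0034·40/0.0173 ≈ 7.86, so AQI = 8.
Dhaka: row 0.0556–0.0897 (AQI 81–120). (120−81)·(0.0650−0.0556)/(0.0897−0.0556) + 81 = 39·0.0094/0.0341 + 81 ≈ 91.75 → 92.
Delhi: 0.0932 lies in 0.0898–0.1276, so I_lo=121, I_hi=180, C_lo=0.0898, C_hi=0.1276.
(180−121)/(0.1276−0.0898) × (0.0932−0.0898) + 121 = 59/0.0378 × 0.0034 + 121 ≈ 126.31 → 126.
Riyadh: 0.1538 ∈ [0.1277, 0.1575] ↔ index [181, 280].
181 + (0.1538−0.1277)·(280−181)/(0.1575−0.1277) = 181 + 0.0261·99/0.0298 ≈ 267.71, so AQI = 268.
AQIs: Jakarta=8, Dhaka=92, Delhi=126, Riyadh=268. Sum = 8 + 92 + 126 + 268 = 494.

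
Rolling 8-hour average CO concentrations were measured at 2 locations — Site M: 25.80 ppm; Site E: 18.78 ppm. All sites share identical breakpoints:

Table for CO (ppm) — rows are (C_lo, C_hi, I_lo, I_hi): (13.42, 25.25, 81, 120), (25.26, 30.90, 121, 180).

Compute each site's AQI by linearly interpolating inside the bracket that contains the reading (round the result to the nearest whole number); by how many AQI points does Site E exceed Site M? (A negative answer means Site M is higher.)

Site M: row 25.26–30.90 (AQI 121–180). (180−121)·(25.80−25.26)/(30.90−25.26) + 121 = 59·0.54/5.64 + 121 ≈ 126.65 → 127.
Site E: row 13.42–25.25 (AQI 81–120). (120−81)·(18.78−13.42)/(25.25−13.42) + 81 = 39·5.36/11.83 + 81 ≈ 98.67 → 99.
AQIs: Site M=127, Site E=99. Site E (99) − Site M (127) = -28.

-28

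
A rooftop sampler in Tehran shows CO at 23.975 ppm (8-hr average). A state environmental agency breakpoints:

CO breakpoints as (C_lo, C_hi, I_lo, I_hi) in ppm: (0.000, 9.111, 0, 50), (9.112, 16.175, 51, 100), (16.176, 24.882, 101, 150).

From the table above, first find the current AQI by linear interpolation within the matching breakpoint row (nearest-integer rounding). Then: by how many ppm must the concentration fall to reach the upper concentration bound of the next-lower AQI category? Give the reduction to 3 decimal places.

CO 23.975: bracket 16.176–24.882 → index 101–150; slope 49/8.706, offset 7.799.
AQI = 101 + 49/8.706·7.799 ≈ 144.90 ⇒ 145.
Current AQI 145 is in the Unhealthy for Sensitive Groups range (101–150). The next-lower category tops out at AQI 100, whose upper concentration bound is 16.175 ppm.
Reduction needed = 23.975 − 16.175 = 7.800 ppm.

7.800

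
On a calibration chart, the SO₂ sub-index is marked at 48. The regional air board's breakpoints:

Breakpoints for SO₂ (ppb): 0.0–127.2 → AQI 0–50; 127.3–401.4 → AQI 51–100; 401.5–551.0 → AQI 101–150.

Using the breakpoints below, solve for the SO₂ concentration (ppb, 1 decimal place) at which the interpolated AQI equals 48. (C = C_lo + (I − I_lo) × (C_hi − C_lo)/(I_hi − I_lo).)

AQI 48 lies in the 0–50 band, which corresponds to 0.0–127.2 ppb.
C = 0.0 + (48−0)×(127.2−0.0)/(50−0) = 0.0 + 48×127.2/50 ≈ 122.112 ppb → 122.1 ppb to 1 dp.

122.1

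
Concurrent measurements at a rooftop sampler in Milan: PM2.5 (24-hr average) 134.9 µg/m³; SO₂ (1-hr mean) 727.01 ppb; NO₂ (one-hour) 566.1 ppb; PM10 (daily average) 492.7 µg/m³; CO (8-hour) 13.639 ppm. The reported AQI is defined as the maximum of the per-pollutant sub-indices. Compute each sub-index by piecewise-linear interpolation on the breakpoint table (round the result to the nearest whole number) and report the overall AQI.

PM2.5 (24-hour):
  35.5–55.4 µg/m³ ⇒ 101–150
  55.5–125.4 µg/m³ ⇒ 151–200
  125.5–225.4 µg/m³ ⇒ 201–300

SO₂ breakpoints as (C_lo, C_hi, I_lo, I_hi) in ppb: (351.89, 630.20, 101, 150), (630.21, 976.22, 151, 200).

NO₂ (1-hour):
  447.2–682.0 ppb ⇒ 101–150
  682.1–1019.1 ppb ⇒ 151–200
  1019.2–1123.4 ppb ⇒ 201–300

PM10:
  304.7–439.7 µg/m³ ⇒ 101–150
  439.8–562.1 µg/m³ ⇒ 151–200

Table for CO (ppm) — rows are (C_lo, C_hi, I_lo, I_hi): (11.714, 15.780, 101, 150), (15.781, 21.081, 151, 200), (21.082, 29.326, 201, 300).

PM2.5: 134.9 ∈ [125.5, 225.4] ↔ index [201, 300].
201 + (134.9−125.5)·(300−201)/(225.4−125.5) = 201 + 9.4·99/99.9 ≈ 210.32, so AQI = 210.
SO₂ 727.01: bracket 630.21–976.22 → index 151–200; slope 49/346.01, offset 96.80.
AQI = 151 + 49/346.01·96.80 ≈ 164.71 ⇒ 165.
NO₂: 566.1 lies in 447.2–682.0, so I_lo=101, I_hi=150, C_lo=447.2, C_hi=682.0.
(150−101)/(682.0−447.2) × (566.1−447.2) + 101 = 49/234.8 × 118.9 + 101 ≈ 125.81 → 126.
PM10: 492.7 lies in 439.8–562.1, so I_lo=151, I_hi=200, C_lo=439.8, C_hi=562.1.
(200−151)/(562.1−439.8) × (492.7−439.8) + 151 = 49/122.3 × 52.9 + 151 ≈ 172.19 → 172.
CO: row 11.714–15.780 (AQI 101–150). (150−101)·(13.639−11.714)/(15.780−11.714) + 101 = 49·1.925/4.066 + 101 ≈ 124.20 → 124.
Sub-indices: PM2.5→210, SO₂→165, NO₂→126, PM10→172, CO→124. Overall AQI = max = 210; dominant pollutant is PM2.5.

210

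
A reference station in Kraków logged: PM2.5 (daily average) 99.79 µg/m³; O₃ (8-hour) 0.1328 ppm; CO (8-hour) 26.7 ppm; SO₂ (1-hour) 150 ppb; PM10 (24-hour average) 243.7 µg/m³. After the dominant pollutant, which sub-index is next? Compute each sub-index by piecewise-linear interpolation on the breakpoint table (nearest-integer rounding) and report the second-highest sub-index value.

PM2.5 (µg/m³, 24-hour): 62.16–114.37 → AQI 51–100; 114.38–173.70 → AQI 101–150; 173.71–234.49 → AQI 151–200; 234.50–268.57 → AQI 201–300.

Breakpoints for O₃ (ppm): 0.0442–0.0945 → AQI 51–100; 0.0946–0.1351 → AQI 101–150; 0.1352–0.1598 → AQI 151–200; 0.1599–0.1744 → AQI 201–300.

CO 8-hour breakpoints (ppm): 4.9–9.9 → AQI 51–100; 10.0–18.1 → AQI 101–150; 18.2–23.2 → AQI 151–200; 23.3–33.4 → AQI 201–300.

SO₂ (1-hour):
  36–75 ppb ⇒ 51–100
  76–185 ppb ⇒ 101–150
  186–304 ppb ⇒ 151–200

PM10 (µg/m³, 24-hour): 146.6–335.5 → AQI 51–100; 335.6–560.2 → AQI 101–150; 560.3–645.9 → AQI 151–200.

147

PM2.5: 99.79 ∈ [62.16, 114.37] ↔ index [51, 100].
51 + (99.79−62.16)·(100−51)/(114.37−62.16) = 51 + 37.63·49/52.21 ≈ 86.32, so AQI = 86.
O₃: 0.1328 ∈ [0.0946, 0.1351] ↔ index [101, 150].
101 + (0.1328−0.0946)·(150−101)/(0.1351−0.0946) = 101 + 0.0382·49/0.0405 ≈ 147.22, so AQI = 147.
CO: row 23.3–33.4 (AQI 201–300). (300−201)·(26.7−23.3)/(33.4−23.3) + 201 = 99·3.4/10.1 + 201 ≈ 234.33 → 234.
SO₂: row 76–185 (AQI 101–150). (150−101)·(150−76)/(185−76) + 101 = 49·74/109 + 101 ≈ 134.27 → 134.
PM10: 243.7 lies in 146.6–335.5, so I_lo=51, I_hi=100, C_lo=146.6, C_hi=335.5.
(100−51)/(335.5−146.6) × (243.7−146.6) + 51 = 49/188.9 × 97.1 + 51 ≈ 76.19 → 76.
Sub-indices: PM2.5→86, O₃→147, CO→234, SO₂→134, PM10→76. Ranked high→low: 234, 147, 134, 86, 76. Second-highest sub-index = 147.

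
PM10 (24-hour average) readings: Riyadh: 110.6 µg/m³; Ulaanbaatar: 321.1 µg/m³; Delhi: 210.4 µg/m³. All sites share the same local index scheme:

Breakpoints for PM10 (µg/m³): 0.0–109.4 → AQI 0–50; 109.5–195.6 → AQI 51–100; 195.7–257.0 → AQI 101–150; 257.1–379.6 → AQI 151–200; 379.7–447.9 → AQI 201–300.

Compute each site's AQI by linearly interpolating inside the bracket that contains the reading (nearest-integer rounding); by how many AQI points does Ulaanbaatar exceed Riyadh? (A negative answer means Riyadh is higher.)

Riyadh: row 109.5–195.6 (AQI 51–100). (100−51)·(110.6−109.5)/(195.6−109.5) + 51 = 49·1.1/86.1 + 51 ≈ 51.63 → 52.
Ulaanbaatar: 321.1 ∈ [257.1, 379.6] ↔ index [151, 200].
151 + (321.1−257.1)·(200−151)/(379.6−257.1) = 151 + 64.0·49/122.5 ≈ 176.60, so AQI = 177.
Delhi 210.4: bracket 195.7–257.0 → index 101–150; slope 49/61.3, offset 14.7.
AQI = 101 + 49/61.3·14.7 ≈ 112.75 ⇒ 113.
AQIs: Riyadh=52, Ulaanbaatar=177, Delhi=113. Ulaanbaatar (177) − Riyadh (52) = 125.

125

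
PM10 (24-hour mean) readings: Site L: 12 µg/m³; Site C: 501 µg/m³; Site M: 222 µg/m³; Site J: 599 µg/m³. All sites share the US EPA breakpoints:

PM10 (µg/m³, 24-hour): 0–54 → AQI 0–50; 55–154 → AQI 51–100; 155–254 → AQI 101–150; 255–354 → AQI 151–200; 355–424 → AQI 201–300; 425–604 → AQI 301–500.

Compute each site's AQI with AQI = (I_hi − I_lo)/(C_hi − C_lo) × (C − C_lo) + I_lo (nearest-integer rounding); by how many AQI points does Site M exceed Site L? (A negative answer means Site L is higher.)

123

Site L: row 0–54 (AQI 0–50). (50−0)·(12−0)/(54−0) + 0 = 50·12/54 + 0 ≈ 11.11 → 11.
Site C: 501 lies in 425–604, so I_lo=301, I_hi=500, C_lo=425, C_hi=604.
(500−301)/(604−425) × (501−425) + 301 = 199/179 × 76 + 301 ≈ 385.49 → 385.
Site M: 222 ∈ [155, 254] ↔ index [101, 150].
101 + (222−155)·(150−101)/(254−155) = 101 + 67·49/99 ≈ 134.16, so AQI = 134.
Site J 599: bracket 425–604 → index 301–500; slope 199/179, offset 174.
AQI = 301 + 199/179·174 ≈ 494.44 ⇒ 494.
AQIs: Site L=11, Site C=385, Site M=134, Site J=494. Site M (134) − Site L (11) = 123.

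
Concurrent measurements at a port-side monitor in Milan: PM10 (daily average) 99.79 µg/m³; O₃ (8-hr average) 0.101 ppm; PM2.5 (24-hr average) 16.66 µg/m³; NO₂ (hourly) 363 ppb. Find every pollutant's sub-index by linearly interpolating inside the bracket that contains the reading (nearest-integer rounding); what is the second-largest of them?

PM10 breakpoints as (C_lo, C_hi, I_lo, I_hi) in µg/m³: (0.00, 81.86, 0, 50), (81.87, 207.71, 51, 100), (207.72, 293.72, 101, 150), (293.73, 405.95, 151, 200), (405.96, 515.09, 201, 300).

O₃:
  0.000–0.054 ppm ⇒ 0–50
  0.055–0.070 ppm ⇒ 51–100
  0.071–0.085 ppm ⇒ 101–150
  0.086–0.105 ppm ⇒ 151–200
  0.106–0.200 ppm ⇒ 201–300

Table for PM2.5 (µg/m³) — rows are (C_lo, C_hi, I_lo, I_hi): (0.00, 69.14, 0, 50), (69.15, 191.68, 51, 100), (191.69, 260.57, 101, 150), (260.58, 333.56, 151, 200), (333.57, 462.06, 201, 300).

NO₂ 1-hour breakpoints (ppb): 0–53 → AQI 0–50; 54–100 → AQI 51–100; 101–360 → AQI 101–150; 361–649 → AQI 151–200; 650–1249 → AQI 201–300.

151

PM10: 99.79 lies in 81.87–207.71, so I_lo=51, I_hi=100, C_lo=81.87, C_hi=207.71.
(100−51)/(207.71−81.87) × (99.79−81.87) + 51 = 49/125.84 × 17.92 + 51 ≈ 57.98 → 58.
O₃: row 0.086–0.105 (AQI 151–200). (200−151)·(0.101−0.086)/(0.105−0.086) + 151 = 49·0.015/0.019 + 151 ≈ 189.68 → 190.
PM2.5 16.66: bracket 0.00–69.14 → index 0–50; slope 50/69.14, offset 16.66.
AQI = 0 + 50/69.14·16.66 ≈ 12.05 ⇒ 12.
NO₂: 363 lies in 361–649, so I_lo=151, I_hi=200, C_lo=361, C_hi=649.
(200−151)/(649−361) × (363−361) + 151 = 49/288 × 2 + 151 ≈ 151.34 → 151.
Sub-indices: PM10→58, O₃→190, PM2.5→12, NO₂→151. Ranked high→low: 190, 151, 58, 12. Second-highest sub-index = 151.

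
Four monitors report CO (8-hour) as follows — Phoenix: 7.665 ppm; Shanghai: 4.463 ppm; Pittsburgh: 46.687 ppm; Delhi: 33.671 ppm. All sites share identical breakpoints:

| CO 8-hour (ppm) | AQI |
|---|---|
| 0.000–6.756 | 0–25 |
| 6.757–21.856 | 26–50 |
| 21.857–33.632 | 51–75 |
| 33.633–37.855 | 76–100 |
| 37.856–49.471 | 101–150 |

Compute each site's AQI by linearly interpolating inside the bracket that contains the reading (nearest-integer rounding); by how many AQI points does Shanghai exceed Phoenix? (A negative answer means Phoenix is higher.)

Phoenix: 7.665 lies in 6.757–21.856, so I_lo=26, I_hi=50, C_lo=6.757, C_hi=21.856.
(50−26)/(21.856−6.757) × (7.665−6.757) + 26 = 24/15.099 × 0.908 + 26 ≈ 27.44 → 27.
Shanghai: 4.463 ∈ [0.000, 6.756] ↔ index [0, 25].
0 + (4.463−0.000)·(25−0)/(6.756−0.000) = 0 + 4.463·25/6.756 ≈ 16.51, so AQI = 17.
Pittsburgh: 46.687 lies in 37.856–49.471, so I_lo=101, I_hi=150, C_lo=37.856, C_hi=49.471.
(150−101)/(49.471−37.856) × (46.687−37.856) + 101 = 49/11.615 × 8.831 + 101 ≈ 138.26 → 138.
Delhi: row 33.633–37.855 (AQI 76–100). (100−76)·(33.671−33.633)/(37.855−33.633) + 76 = 24·0.038/4.222 + 76 ≈ 76.22 → 76.
AQIs: Phoenix=27, Shanghai=17, Pittsburgh=138, Delhi=76. Shanghai (17) − Phoenix (27) = -10.

-10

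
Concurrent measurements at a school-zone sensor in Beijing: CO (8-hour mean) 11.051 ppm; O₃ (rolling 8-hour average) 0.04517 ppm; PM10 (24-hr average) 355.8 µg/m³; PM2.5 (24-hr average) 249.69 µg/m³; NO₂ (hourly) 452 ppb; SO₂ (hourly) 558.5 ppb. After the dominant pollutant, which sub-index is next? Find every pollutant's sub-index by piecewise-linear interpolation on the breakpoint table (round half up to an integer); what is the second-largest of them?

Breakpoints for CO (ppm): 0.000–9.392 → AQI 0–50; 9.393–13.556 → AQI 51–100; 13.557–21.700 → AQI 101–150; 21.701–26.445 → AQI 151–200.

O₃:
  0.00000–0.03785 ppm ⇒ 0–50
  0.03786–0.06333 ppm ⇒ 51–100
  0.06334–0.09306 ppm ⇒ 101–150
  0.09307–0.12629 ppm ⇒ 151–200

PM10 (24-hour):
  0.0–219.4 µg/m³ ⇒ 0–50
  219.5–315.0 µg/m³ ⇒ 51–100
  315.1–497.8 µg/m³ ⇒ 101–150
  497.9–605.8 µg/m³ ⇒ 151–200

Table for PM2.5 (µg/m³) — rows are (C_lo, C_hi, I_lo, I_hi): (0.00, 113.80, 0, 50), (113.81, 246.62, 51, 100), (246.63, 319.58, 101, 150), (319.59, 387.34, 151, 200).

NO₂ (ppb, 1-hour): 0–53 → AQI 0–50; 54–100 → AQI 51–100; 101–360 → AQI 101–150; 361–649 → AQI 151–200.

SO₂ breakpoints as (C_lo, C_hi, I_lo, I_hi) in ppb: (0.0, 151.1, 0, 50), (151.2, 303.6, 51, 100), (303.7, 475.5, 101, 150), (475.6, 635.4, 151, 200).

CO: 11.051 lies in 9.393–13.556, so I_lo=51, I_hi=100, C_lo=9.393, C_hi=13.556.
(100−51)/(13.556−9.393) × (11.051−9.393) + 51 = 49/4.163 × 1.658 + 51 ≈ 70.52 → 71.
O₃: 0.04517 ∈ [0.03786, 0.06333] ↔ index [51, 100].
51 + (0.04517−0.03786)·(100−51)/(0.06333−0.03786) = 51 + 0.00731·49/0.02547 ≈ 65.06, so AQI = 65.
PM10 355.8: bracket 315.1–497.8 → index 101–150; slope 49/182.7, offset 40.7.
AQI = 101 + 49/182.7·40.7 ≈ 111.92 ⇒ 112.
PM2.5: 249.69 ∈ [246.63, 319.58] ↔ index [101, 150].
101 + (249.69−246.63)·(150−101)/(319.58−246.63) = 101 + 3.06·49/72.95 ≈ 103.06, so AQI = 103.
NO₂ 452: bracket 361–649 → index 151–200; slope 49/288, offset 91.
AQI = 151 + 49/288·91 ≈ 166.48 ⇒ 166.
SO₂: 558.5 ∈ [475.6, 635.4] ↔ index [151, 200].
151 + (558.5−475.6)·(200−151)/(635.4−475.6) = 151 + 82.9·49/159.8 ≈ 176.42, so AQI = 176.
Sub-indices: CO→71, O₃→65, PM10→112, PM2.5→103, NO₂→166, SO₂→176. Ranked high→low: 176, 166, 112, 103, 71, 65. Second-highest sub-index = 166.

166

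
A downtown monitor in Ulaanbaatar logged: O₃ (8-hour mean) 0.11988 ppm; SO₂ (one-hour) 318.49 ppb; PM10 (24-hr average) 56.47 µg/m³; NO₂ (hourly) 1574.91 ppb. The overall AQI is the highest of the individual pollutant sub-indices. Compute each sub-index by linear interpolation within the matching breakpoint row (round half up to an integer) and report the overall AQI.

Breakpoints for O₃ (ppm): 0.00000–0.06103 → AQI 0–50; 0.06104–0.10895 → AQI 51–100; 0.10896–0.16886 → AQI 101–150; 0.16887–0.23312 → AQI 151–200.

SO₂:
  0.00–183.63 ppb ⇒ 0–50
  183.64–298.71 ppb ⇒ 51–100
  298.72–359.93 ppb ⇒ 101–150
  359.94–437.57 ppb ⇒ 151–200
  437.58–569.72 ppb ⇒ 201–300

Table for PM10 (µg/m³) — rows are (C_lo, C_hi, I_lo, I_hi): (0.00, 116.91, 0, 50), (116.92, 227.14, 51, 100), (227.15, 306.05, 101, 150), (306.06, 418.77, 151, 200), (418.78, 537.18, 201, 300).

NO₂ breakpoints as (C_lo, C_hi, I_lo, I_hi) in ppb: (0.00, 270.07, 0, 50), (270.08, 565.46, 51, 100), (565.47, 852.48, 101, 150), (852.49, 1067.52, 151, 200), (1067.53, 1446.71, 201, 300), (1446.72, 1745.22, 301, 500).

386

O₃ 0.11988: bracket 0.10896–0.16886 → index 101–150; slope 49/0.05990, offset 0.01092.
AQI = 101 + 49/0.05990·0.01092 ≈ 109.93 ⇒ 110.
SO₂: row 298.72–359.93 (AQI 101–150). (150−101)·(318.49−298.72)/(359.93−298.72) + 101 = 49·19.77/61.21 + 101 ≈ 116.83 → 117.
PM10: row 0.00–116.91 (AQI 0–50). (50−0)·(56.47−0.00)/(116.91−0.00) + 0 = 50·56.47/116.91 + 0 ≈ 24.15 → 24.
NO₂ 1574.91: bracket 1446.72–1745.22 → index 301–500; slope 199/298.50, offset 128.19.
AQI = 301 + 199/298.50·128.19 ≈ 386.46 ⇒ 386.
Sub-indices: O₃→110, SO₂→117, PM10→24, NO₂→386. Overall AQI = max = 386; dominant pollutant is NO₂.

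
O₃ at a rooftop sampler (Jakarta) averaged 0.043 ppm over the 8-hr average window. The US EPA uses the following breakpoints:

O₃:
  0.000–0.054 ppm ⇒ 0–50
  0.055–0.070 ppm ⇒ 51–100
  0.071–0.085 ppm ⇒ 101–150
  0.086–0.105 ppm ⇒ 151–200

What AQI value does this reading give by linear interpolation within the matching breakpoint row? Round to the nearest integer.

O₃: row 0.000–0.054 (AQI 0–50). (50−0)·(0.043−0.000)/(0.054−0.000) + 0 = 50·0.043/0.054 + 0 ≈ 39.81 → 40.

40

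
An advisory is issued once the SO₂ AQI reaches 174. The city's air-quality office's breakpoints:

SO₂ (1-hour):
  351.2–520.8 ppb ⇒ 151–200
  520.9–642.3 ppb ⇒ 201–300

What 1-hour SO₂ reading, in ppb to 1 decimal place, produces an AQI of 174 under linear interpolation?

AQI 174 lies in the 151–200 band, which corresponds to 351.2–520.8 ppb.
C = 351.2 + (174−151)×(520.8−351.2)/(200−151) = 351.2 + 23×169.6/49 ≈ 430.808 ppb → 430.8 ppb to 1 dp.

430.8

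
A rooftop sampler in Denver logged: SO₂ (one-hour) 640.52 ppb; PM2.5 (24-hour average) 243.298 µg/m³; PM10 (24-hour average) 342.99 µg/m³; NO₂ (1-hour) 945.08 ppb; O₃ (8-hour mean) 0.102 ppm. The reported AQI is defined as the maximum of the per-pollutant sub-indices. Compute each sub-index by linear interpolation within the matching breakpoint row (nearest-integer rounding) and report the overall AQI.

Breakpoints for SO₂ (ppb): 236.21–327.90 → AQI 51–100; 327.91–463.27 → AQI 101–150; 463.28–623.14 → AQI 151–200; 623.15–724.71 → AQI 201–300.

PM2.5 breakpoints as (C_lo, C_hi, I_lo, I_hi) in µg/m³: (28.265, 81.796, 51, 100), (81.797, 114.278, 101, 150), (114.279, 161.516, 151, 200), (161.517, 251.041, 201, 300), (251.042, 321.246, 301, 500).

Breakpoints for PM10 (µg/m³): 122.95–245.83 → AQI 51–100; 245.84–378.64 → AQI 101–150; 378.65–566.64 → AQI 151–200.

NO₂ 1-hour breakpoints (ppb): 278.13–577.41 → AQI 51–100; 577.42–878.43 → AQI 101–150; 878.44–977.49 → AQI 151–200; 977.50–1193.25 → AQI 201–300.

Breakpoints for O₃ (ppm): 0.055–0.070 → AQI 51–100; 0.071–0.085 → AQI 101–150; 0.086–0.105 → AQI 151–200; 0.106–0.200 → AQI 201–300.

SO₂ 640.52: bracket 623.15–724.71 → index 201–300; slope 99/101.56, offset 17.37.
AQI = 201 + 99/101.56·17.37 ≈ 217.93 ⇒ 218.
PM2.5: 243.298 lies in 161.517–251.041, so I_lo=201, I_hi=300, C_lo=161.517, C_hi=251.041.
(300−201)/(251.041−161.517) × (243.298−161.517) + 201 = 99/89.524 × 81.781 + 201 ≈ 291.44 → 291.
PM10: row 245.84–378.64 (AQI 101–150). (150−101)·(342.99−245.84)/(378.64−245.84) + 101 = 49·97.15/132.80 + 101 ≈ 136.85 → 137.
NO₂: 945.08 lies in 878.44–977.49, so I_lo=151, I_hi=200, C_lo=878.44, C_hi=977.49.
(200−151)/(977.49−878.44) × (945.08−878.44) + 151 = 49/99.05 × 66.64 + 151 ≈ 183.97 → 184.
O₃: 0.102 ∈ [0.086, 0.105] ↔ index [151, 200].
151 + (0.102−0.086)·(200−151)/(0.105−0.086) = 151 + 0.016·49/0.019 ≈ 192.26, so AQI = 192.
Sub-indices: SO₂→218, PM2.5→291, PM10→137, NO₂→184, O₃→192. Overall AQI = max = 291; dominant pollutant is PM2.5.

291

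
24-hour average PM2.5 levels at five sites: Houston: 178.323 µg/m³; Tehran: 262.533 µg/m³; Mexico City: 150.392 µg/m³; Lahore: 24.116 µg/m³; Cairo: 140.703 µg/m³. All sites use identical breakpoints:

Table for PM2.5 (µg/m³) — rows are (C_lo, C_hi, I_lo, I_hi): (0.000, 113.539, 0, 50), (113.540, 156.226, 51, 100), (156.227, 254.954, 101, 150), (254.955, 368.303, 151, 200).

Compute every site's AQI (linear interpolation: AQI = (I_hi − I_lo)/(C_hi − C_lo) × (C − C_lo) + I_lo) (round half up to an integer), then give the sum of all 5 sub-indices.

452

Houston: 178.323 ∈ [156.227, 254.954] ↔ index [101, 150].
101 + (178.323−156.227)·(150−101)/(254.954−156.227) = 101 + 22.096·49/98.727 ≈ 111.97, so AQI = 112.
Tehran: row 254.955–368.303 (AQI 151–200). (200−151)·(262.533−254.955)/(368.303−254.955) + 151 = 49·7.578/113.348 + 151 ≈ 154.28 → 154.
Mexico City: 150.392 lies in 113.540–156.226, so I_lo=51, I_hi=100, C_lo=113.540, C_hi=156.226.
(100−51)/(156.226−113.540) × (150.392−113.540) + 51 = 49/42.686 × 36.852 + 51 ≈ 93.30 → 93.
Lahore: row 0.000–113.539 (AQI 0–50). (50−0)·(24.116−0.000)/(113.539−0.000) + 0 = 50·24.116/113.539 + 0 ≈ 10.62 → 11.
Cairo 140.703: bracket 113.540–156.226 → index 51–100; slope 49/42.686, offset 27.163.
AQI = 51 + 49/42.686·27.163 ≈ 82.18 ⇒ 82.
AQIs: Houston=112, Tehran=154, Mexico City=93, Lahore=11, Cairo=82. Sum = 112 + 154 + 93 + 11 + 82 = 452.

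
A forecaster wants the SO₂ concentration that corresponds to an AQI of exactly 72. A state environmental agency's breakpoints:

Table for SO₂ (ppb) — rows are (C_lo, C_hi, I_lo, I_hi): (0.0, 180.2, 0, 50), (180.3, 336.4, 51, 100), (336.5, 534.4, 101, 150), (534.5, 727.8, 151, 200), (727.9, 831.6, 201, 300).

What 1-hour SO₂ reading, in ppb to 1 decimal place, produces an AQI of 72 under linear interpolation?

AQI 72 lies in the 51–100 band, which corresponds to 180.3–336.4 ppb.
C = 180.3 + (72−51)×(336.4−180.3)/(100−51) = 180.3 + 21×156.1/49 ≈ 247.200 ppb → 247.2 ppb to 1 dp.

247.2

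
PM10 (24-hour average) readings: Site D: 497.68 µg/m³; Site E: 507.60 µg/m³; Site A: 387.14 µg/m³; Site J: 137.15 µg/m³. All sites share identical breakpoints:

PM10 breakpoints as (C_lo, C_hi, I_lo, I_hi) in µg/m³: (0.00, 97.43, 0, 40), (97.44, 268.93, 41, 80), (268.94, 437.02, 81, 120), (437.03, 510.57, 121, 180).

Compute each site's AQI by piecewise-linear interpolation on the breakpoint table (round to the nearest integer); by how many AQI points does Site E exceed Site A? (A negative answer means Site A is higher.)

70

Site D: 497.68 lies in 437.03–510.57, so I_lo=121, I_hi=180, C_lo=437.03, C_hi=510.57.
(180−121)/(510.57−437.03) × (497.68−437.03) + 121 = 59/73.54 × 60.65 + 121 ≈ 169.66 → 170.
Site E: 507.60 ∈ [437.03, 510.57] ↔ index [121, 180].
121 + (507.60−437.03)·(180−121)/(510.57−437.03) = 121 + 70.57·59/73.54 ≈ 177.62, so AQI = 178.
Site A: 387.14 ∈ [268.94, 437.02] ↔ index [81, 120].
81 + (387.14−268.94)·(120−81)/(437.02−268.94) = 81 + 118.20·39/168.08 ≈ 108.43, so AQI = 108.
Site J: 137.15 lies in 97.44–268.93, so I_lo=41, I_hi=80, C_lo=97.44, C_hi=268.93.
(80−41)/(268.93−97.44) × (137.15−97.44) + 41 = 39/171.49 × 39.71 + 41 ≈ 50.03 → 50.
AQIs: Site D=170, Site E=178, Site A=108, Site J=50. Site E (178) − Site A (108) = 70.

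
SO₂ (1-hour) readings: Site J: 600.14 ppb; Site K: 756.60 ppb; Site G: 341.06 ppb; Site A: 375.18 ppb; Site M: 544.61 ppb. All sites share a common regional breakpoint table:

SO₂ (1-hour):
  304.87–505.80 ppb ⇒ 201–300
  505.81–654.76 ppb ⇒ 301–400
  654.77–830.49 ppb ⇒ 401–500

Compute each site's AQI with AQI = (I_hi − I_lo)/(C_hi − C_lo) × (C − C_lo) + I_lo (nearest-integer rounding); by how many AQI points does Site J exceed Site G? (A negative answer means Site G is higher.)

145

Site J: 600.14 lies in 505.81–654.76, so I_lo=301, I_hi=400, C_lo=505.81, C_hi=654.76.
(400−301)/(654.76−505.81) × (600.14−505.81) + 301 = 99/148.95 × 94.33 + 301 ≈ 363.70 → 364.
Site K: 756.60 ∈ [654.77, 830.49] ↔ index [401, 500].
401 + (756.60−654.77)·(500−401)/(830.49−654.77) = 401 + 101.83·99/175.72 ≈ 458.37, so AQI = 458.
Site G: row 304.87–505.80 (AQI 201–300). (300−201)·(341.06−304.87)/(505.80−304.87) + 201 = 99·36.19/200.93 + 201 ≈ 218.83 → 219.
Site A: row 304.87–505.80 (AQI 201–300). (300−201)·(375.18−304.87)/(505.80−304.87) + 201 = 99·70.31/200.93 + 201 ≈ 235.64 → 236.
Site M: row 505.81–654.76 (AQI 301–400). (400−301)·(544.61−505.81)/(654.76−505.81) + 301 = 99·38.80/148.95 + 301 ≈ 326.79 → 327.
AQIs: Site J=364, Site K=458, Site G=219, Site A=236, Site M=327. Site J (364) − Site G (219) = 145.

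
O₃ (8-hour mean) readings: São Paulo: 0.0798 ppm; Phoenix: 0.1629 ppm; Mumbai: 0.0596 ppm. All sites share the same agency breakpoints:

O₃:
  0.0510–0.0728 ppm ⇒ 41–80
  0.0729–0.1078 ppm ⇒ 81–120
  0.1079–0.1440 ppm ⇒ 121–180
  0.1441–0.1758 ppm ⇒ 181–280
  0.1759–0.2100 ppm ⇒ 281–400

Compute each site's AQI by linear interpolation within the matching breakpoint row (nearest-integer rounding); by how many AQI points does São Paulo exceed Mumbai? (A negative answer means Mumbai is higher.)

33

São Paulo 0.0798: bracket 0.0729–0.1078 → index 81–120; slope 39/0.0349, offset 0.0069.
AQI = 81 + 39/0.0349·0.0069 ≈ 88.71 ⇒ 89.
Phoenix: row 0.1441–0.1758 (AQI 181–280). (280−181)·(0.1629−0.1441)/(0.1758−0.1441) + 181 = 99·0.0188/0.0317 + 181 ≈ 239.71 → 240.
Mumbai: 0.0596 lies in 0.0510–0.0728, so I_lo=41, I_hi=80, C_lo=0.0510, C_hi=0.0728.
(80−41)/(0.0728−0.0510) × (0.0596−0.0510) + 41 = 39/0.0218 × 0.0086 + 41 ≈ 56.39 → 56.
AQIs: São Paulo=89, Phoenix=240, Mumbai=56. São Paulo (89) − Mumbai (56) = 33.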